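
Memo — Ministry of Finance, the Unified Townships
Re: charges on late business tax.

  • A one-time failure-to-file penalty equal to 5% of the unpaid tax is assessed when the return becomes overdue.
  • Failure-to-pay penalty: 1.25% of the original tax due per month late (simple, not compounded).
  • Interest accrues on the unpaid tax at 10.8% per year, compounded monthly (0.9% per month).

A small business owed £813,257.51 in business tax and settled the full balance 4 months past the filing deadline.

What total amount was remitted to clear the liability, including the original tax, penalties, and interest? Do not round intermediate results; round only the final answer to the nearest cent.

£924,258.15

Failure-to-file penalty: 5% × £813,257.51 = £40,662.88…
Failure-to-pay penalty = 1.25% × £813,257.51 × 4 mo = £40,662.88…
Interest: £813,257.51 × ((1 + 0.009)^4 − 1) = £813,257.51 × 0.0364889… = £29,674.8903…
Total = £813,257.51 + £81,325.7510 + £29,674.8903… = £924,258.15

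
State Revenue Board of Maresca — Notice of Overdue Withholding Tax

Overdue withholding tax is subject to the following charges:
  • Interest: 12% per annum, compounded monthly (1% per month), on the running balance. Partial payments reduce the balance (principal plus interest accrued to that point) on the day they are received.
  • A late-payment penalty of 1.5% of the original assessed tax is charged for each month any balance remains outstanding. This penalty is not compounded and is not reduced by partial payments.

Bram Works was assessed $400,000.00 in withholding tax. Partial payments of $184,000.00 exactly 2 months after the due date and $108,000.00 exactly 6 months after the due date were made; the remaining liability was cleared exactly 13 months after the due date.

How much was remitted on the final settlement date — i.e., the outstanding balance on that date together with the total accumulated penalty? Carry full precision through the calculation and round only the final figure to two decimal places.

Balance at month 2: $400,000.0000 × (1 + 0.01)^2 = $408,040.0000
After $184,000.00 payment: $408,040.0000 − $184,000.00 = $224,040.0000
Balance at month 6: $224,040.0000 × (1 + 0.01)^4 = $233,136.9224…
After $108,000.00 payment: $233,136.9224… − $108,000.00 = $125,136.9224…
Balance at month 13: $125,136.9224… × (1 + 0.01)^7 = $134,163.7184…
Penalty: 13 × 1.5% × $400,000.00 = $78,000.00
Final settlement = outstanding balance + penalty = $134,163.7184… + $78,000.00 = $212,163.72

$212,163.72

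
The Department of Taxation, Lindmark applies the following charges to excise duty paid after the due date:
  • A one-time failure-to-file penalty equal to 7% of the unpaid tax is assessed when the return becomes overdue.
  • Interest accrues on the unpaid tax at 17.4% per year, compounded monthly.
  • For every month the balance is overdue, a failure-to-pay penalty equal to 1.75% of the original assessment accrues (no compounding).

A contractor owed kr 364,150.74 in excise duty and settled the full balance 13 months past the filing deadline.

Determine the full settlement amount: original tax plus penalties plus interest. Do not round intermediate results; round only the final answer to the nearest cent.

kr 547,429.21

Failure-to-file penalty: 7% × kr 364,150.74 = kr 25,490.55…
Failure-to-pay penalty = 1.75% × kr 364,150.74 × 13 mo = kr 82,844.29…
Interest (17.4%/yr ÷ 12 = 1.45%/month): kr 364,150.74 × ((1 + 0.0145)^13 − 1) = kr 74,943.6259…
Total = kr 364,150.74 + kr 108,334.8452… + kr 74,943.6259… = kr 547,429.21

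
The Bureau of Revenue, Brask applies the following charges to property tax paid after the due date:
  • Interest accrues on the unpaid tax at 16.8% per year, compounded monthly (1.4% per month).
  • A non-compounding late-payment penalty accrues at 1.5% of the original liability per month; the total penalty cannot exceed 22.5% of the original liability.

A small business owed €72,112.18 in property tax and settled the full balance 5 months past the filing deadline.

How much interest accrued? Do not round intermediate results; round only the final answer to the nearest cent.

Interest: €72,112.18 × ((1 + 0.014)^5 − 1) = €72,112.18 × 0.0719876… = €5,191.1851…

€5,191.19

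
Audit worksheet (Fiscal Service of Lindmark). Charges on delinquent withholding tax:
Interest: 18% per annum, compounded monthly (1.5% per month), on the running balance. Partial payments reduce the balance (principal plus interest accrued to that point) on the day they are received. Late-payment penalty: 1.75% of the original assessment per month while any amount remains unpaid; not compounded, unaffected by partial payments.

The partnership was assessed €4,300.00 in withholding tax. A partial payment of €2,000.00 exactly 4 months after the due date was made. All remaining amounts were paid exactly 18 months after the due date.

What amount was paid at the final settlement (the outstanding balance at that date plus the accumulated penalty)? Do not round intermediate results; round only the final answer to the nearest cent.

Balance at month 4: €4,300.0000 × (1 + 0.015)^4 = €4,563.8633…
After €2,000.00 payment: €4,563.8633… − €2,000.00 = €2,563.8633…
Balance at month 18: €2,563.8633… × (1 + 0.015)^14 = €3,158.0533…
Penalty: 18 × 1.75% × €4,300.00 = €1,354.50
Final settlement = outstanding balance + penalty = €3,158.0533… + €1,354.50 = €4,512.55

€4,512.55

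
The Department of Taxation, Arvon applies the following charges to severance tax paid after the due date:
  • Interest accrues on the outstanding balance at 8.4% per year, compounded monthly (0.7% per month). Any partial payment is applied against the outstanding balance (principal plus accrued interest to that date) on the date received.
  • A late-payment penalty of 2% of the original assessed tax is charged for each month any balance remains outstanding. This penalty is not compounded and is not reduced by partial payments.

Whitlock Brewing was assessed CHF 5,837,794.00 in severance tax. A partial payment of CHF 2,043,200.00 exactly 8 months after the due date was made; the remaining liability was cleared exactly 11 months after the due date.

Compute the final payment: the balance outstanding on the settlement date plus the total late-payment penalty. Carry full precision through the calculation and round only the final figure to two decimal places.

CHF 5,501,278.48

Balance at month 8: CHF 5,837,794.0000 × (1 + 0.007)^8 = CHF 6,172,833.0364…
After CHF 2,043,200.00 payment: CHF 6,172,833.0364… − CHF 2,043,200.00 = CHF 4,129,633.0364…
Balance at month 11: CHF 4,129,633.0364… × (1 + 0.007)^3 = CHF 4,216,963.8027…
Penalty: 11 × 2% × CHF 5,837,794.00 = CHF 1,284,314.68
Final settlement = outstanding balance + penalty = CHF 4,216,963.8027… + CHF 1,284,314.68 = CHF 5,501,278.48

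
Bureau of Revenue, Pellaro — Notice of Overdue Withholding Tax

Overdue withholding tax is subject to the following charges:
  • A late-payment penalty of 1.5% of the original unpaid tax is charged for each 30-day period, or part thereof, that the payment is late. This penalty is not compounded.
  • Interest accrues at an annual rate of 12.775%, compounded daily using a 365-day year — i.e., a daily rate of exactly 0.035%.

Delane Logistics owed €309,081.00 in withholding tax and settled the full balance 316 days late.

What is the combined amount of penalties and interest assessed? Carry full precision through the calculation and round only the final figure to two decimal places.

Penalty periods: ⌈316/30⌉ = 11; penalty = 11 × 1.5% × €309,081.00 = €50,998.37…
Interest: €309,081.00 × ((1 + 0.00035)^316 − 1) = €309,081.00 × 0.11692642… = €36,139.7364…
Penalties + interest = €50,998.3650 + €36,139.7364… = €87,138.10

€87,138.10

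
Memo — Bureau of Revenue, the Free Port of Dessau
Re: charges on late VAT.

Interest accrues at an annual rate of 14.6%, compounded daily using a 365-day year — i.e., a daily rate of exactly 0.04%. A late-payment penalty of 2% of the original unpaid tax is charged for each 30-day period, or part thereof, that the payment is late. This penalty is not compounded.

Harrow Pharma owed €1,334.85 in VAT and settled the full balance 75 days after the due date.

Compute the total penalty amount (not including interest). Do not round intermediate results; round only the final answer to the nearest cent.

€80.09

Penalty periods: ⌈75/30⌉ = 3; penalty = 3 × 2% × €1,334.85 = €80.09…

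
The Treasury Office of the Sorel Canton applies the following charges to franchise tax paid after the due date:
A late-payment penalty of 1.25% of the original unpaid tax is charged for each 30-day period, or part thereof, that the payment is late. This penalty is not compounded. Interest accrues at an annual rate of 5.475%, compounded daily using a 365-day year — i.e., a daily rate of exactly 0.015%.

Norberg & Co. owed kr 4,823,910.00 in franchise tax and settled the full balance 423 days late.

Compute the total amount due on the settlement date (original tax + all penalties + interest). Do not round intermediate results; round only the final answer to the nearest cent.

kr 6,044,364.73

Penalty periods: ⌈423/30⌉ = 15; penalty = 15 × 1.25% × kr 4,823,910.00 = kr 904,483.13…
Interest: kr 4,823,910.00 × ((1 + 0.00015)^423 − 1) = kr 4,823,910.00 × 0.06550114… = kr 315,971.6004…
Total = kr 4,823,910.00 + kr 904,483.1250 + kr 315,971.6004… = kr 6,044,364.73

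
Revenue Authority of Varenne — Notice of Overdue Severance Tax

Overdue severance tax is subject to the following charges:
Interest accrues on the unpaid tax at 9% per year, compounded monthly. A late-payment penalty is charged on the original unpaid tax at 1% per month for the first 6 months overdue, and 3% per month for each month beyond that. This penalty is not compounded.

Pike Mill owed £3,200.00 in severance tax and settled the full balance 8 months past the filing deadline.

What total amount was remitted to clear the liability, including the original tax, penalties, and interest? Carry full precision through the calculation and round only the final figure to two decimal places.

Penalty, months 1–6: 6 × 1% × £3,200.00 = £192.00
Penalty, months 7–8: 2 × 3% × £3,200.00 = £192.00
Interest (9%/yr ÷ 12 = 0.75%/month): £3,200.00 × ((1 + 0.0075)^8 − 1) = £197.1163…
Total = £3,200.00 + £384.0000 + £197.1163… = £3,781.12

£3,781.12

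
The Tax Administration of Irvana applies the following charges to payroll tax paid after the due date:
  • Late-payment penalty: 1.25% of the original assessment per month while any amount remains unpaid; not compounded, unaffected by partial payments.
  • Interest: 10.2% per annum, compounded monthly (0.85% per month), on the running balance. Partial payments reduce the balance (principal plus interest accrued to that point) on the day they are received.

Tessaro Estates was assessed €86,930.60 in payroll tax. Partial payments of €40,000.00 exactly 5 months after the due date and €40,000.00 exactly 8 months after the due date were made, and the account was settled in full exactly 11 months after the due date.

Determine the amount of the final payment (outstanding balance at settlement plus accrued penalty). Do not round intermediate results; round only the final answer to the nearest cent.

Balance at month 5: €86,930.6000 × (1 + 0.0085)^5 = €90,688.4940…
After €40,000.00 payment: €90,688.4940… − €40,000.00 = €50,688.4940…
Balance at month 8: €50,688.4940… × (1 + 0.0085)^3 = €51,992.0685…
After €40,000.00 payment: €51,992.0685… − €40,000.00 = €11,992.0685…
Balance at month 11: €11,992.0685… × (1 + 0.0085)^3 = €12,300.4728…
Penalty: 11 × 1.25% × €86,930.60 = €11,952.96…
Final settlement = outstanding balance + penalty = €12,300.4728… + €11,952.96… = €24,253.43

€24,253.43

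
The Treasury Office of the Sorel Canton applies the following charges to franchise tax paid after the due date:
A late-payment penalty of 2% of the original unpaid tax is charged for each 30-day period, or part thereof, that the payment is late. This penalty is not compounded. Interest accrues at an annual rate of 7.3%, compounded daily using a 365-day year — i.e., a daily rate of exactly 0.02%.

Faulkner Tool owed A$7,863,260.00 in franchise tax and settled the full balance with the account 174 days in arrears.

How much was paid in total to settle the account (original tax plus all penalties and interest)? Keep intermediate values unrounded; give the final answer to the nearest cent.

Penalty periods: ⌈174/30⌉ = 6; penalty = 6 × 2% × A$7,863,260.00 = A$943,591.20
Interest: A$7,863,260.00 × ((1 + 0.0002)^174 − 1) = A$7,863,260.00 × 0.03540900… = A$278,430.1955…
Total = A$7,863,260.00 + A$943,591.2000 + A$278,430.1955… = A$9,085,281.40

A$9,085,281.40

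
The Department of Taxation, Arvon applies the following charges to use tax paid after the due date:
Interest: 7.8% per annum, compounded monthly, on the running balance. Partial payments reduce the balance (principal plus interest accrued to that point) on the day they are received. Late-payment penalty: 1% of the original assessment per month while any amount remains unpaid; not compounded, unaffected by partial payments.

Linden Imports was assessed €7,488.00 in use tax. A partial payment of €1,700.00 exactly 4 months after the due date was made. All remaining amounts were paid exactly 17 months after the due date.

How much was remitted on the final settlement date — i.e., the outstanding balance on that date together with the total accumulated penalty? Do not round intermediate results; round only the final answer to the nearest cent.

€7,783.45

Monthly rate = 7.8% ÷ 12 = 0.65%
Balance at month 4: €7,488.0000 × (1 + 0.0065)^4 = €7,684.5944…
After €1,700.00 payment: €7,684.5944… − €1,700.00 = €5,984.5944…
Balance at month 17: €5,984.5944… × (1 + 0.0065)^13 = €6,510.4927…
Penalty: 17 × 1% × €7,488.00 = €1,272.96
Final settlement = outstanding balance + penalty = €6,510.4927… + €1,272.96 = €7,783.45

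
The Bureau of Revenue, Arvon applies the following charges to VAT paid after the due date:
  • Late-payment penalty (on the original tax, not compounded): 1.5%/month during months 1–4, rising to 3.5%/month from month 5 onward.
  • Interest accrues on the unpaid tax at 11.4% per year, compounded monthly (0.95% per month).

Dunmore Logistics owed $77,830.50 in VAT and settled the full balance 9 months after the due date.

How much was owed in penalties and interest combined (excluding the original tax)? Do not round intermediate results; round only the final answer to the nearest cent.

$25,203.23

Penalty, months 1–4: 4 × 1.5% × $77,830.50 = $4,669.83
Penalty, months 5–9: 5 × 3.5% × $77,830.50 = $13,620.34…
Interest: $77,830.50 × ((1 + 0.0095)^9 − 1) = $77,830.50 × 0.0888221… = $6,913.0650…
Penalties + interest = $18,290.1675 + $6,913.0650… = $25,203.23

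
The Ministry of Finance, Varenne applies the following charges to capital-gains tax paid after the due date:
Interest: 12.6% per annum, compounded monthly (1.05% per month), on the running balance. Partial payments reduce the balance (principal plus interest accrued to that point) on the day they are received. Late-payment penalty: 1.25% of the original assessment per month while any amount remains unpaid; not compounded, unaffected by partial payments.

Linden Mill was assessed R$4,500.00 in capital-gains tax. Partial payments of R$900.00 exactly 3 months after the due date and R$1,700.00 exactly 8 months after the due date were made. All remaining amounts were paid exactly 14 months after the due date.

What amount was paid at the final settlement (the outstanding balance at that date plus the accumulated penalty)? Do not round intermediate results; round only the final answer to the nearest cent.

Balance at month 3: R$4,500.0000 × (1 + 0.0105)^3 = R$4,643.2436…
After R$900.00 payment: R$4,643.2436… − R$900.00 = R$3,743.2436…
Balance at month 8: R$3,743.2436… × (1 + 0.0105)^5 = R$3,943.9344…
After R$1,700.00 payment: R$3,943.9344… − R$1,700.00 = R$2,243.9344…
Balance at month 14: R$2,243.9344… × (1 + 0.0105)^6 = R$2,389.0655…
Penalty: 14 × 1.25% × R$4,500.00 = R$787.50
Final settlement = outstanding balance + penalty = R$2,389.0655… + R$787.50 = R$3,176.57

R$3,176.57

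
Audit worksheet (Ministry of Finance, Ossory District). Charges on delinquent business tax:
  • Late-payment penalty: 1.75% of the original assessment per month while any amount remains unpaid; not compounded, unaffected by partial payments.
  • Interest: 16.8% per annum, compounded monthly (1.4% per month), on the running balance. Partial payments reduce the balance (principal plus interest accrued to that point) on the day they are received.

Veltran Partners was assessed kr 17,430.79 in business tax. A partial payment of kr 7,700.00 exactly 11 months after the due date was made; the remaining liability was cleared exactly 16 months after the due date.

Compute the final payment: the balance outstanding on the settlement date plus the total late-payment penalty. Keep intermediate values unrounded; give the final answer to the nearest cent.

Balance at month 11: kr 17,430.7900 × (1 + 0.014)^11 = kr 20,311.1529…
After kr 7,700.00 payment: kr 20,311.1529… − kr 7,700.00 = kr 12,611.1529…
Balance at month 16: kr 12,611.1529… × (1 + 0.014)^5 = kr 13,519.0000…
Penalty: 16 × 1.75% × kr 17,430.79 = kr 4,880.62…
Final settlement = outstanding balance + penalty = kr 13,519.0000… + kr 4,880.62… = kr 18,399.62

kr 18,399.62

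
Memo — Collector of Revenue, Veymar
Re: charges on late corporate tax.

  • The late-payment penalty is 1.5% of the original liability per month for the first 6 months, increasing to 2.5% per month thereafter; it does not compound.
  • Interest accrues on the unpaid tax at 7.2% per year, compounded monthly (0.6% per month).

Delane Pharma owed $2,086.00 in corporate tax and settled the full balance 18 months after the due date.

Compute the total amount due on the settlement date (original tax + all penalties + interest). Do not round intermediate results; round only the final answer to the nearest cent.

$3,136.69

Penalty, months 1–6: 6 × 1.5% × $2,086.00 = $187.74
Penalty, months 7–18: 12 × 2.5% × $2,086.00 = $625.80
Interest: $2,086.00 × ((1 + 0.006)^18 − 1) = $2,086.00 × 0.1136883… = $237.1538…
Total = $2,086.00 + $813.5400 + $237.1538… = $3,136.69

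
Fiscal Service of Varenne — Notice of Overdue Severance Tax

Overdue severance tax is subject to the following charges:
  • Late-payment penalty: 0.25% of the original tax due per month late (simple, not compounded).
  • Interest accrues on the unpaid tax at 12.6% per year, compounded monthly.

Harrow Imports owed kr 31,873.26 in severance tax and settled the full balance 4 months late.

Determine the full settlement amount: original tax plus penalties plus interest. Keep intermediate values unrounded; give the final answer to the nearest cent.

kr 33,551.90

Late-payment penalty = 0.25% × kr 31,873.26 × 4 mo = kr 318.73…
Interest (12.6%/yr ÷ 12 = 1.05%/month): kr 31,873.26 × ((1 + 0.0105)^4 − 1) = kr 1,359.9091…
Total = kr 31,873.26 + kr 318.7326 + kr 1,359.9091… = kr 33,551.90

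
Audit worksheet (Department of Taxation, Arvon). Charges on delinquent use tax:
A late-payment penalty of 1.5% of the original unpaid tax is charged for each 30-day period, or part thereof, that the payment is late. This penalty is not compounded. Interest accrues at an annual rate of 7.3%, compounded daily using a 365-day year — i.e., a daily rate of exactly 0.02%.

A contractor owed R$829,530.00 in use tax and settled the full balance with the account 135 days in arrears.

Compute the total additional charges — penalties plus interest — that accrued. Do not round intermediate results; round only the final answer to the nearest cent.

R$84,914.86

Penalty periods: ⌈135/30⌉ = 5; penalty = 5 × 1.5% × R$829,530.00 = R$62,214.75
Interest: R$829,530.00 × ((1 + 0.0002)^135 − 1) = R$829,530.00 × 0.02736503… = R$22,700.1127…
Penalties + interest = R$62,214.7500 + R$22,700.1127… = R$84,914.86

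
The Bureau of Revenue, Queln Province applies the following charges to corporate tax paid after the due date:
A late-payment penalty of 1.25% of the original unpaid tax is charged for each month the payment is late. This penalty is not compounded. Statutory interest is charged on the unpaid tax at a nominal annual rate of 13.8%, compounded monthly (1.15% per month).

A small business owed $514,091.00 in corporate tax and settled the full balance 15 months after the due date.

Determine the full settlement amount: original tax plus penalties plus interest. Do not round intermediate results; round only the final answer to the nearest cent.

Late-payment penalty = 1.25% × $514,091.00 × 15 mo = $96,392.06…
Interest: $514,091.00 × ((1 + 0.0115)^15 − 1) = $514,091.00 × 0.1871027… = $96,187.8336…
Total = $514,091.00 + $96,392.0625 + $96,187.8336… = $706,670.90

$706,670.90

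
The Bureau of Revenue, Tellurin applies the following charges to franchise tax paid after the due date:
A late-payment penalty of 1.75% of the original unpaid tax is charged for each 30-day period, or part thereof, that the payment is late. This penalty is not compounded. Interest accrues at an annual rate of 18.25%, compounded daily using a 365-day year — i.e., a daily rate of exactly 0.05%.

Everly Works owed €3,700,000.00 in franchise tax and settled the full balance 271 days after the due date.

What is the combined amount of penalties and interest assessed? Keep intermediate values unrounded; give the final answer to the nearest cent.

€1,184,260.55

Penalty periods: ⌈271/30⌉ = 10; penalty = 10 × 1.75% × €3,700,000.00 = €647,500.00
Interest: €3,700,000.00 × ((1 + 0.0005)^271 − 1) = €3,700,000.00 × 0.14507042… = €536,760.5497…
Penalties + interest = €647,500.0000 + €536,760.5497… = €1,184,260.55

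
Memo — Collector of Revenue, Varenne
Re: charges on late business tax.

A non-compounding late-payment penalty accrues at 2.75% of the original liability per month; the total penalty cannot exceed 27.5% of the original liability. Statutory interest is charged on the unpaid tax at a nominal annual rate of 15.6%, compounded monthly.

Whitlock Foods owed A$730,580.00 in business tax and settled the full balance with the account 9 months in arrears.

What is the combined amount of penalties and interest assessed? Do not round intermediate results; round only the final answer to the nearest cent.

A$270,878.75

Penalty: 9 × 2.75% × A$730,580.00 = A$180,818.55 (below the 27.5% cap of A$200,909.50)
Interest (15.6%/yr ÷ 12 = 1.3%/month): A$730,580.00 × ((1 + 0.013)^9 − 1) = A$90,060.1994…
Penalties + interest = A$180,818.5500 + A$90,060.1994… = A$270,878.75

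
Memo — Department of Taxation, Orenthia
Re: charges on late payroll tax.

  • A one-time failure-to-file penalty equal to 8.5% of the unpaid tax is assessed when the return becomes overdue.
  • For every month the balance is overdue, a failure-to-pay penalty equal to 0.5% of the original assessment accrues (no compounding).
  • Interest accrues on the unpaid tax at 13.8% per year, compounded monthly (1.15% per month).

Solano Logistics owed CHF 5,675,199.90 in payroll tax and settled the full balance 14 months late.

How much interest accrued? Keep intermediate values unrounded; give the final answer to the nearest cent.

CHF 985,250.26

Interest: CHF 5,675,199.90 × ((1 + 0.0115)^14 − 1) = CHF 5,675,199.90 × 0.1736063… = CHF 985,250.2621…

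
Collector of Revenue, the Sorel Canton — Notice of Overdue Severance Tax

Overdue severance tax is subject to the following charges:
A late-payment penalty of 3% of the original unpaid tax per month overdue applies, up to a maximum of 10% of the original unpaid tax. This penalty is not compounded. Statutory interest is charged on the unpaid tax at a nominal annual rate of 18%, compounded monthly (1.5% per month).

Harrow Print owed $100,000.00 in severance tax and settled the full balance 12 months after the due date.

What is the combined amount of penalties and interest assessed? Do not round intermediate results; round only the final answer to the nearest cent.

Penalty (uncapped): 12 × 3% × $100,000.00 = $36,000.00; cap = 10% × $100,000.00 = $10,000.00 → penalty = $10,000.00
Interest: $100,000.00 × ((1 + 0.015)^12 − 1) = $100,000.00 × 0.1956182… = $19,561.8171…
Penalties + interest = $10,000.0000 + $19,561.8171… = $29,561.82

$29,561.82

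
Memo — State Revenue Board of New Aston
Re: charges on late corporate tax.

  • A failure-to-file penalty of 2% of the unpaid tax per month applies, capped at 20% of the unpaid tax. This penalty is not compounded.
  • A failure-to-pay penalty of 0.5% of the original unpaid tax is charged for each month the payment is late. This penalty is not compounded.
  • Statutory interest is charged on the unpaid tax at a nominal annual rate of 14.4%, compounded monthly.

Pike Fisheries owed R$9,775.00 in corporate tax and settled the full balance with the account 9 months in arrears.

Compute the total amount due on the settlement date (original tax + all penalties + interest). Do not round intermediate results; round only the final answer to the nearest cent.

R$13,082.19

Failure-to-file: 9 × 2% × R$9,775.00 = R$1,759.50 (under the 20% cap)
Failure-to-pay penalty = 0.5% × R$9,775.00 × 9 mo = R$439.88…
Interest (14.4%/yr ÷ 12 = 1.2%/month): R$9,775.00 × ((1 + 0.012)^9 − 1) = R$1,107.8183…
Total = R$9,775.00 + R$2,199.3750 + R$1,107.8183… = R$13,082.19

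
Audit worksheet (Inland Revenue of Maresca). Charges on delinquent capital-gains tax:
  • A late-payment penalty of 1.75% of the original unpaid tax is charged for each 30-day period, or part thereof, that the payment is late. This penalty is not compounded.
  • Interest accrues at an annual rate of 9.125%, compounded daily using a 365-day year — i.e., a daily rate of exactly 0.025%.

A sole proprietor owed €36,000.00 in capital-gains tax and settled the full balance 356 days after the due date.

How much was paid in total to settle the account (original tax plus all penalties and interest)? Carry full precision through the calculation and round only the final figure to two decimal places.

€46,910.47

Penalty periods: ⌈356/30⌉ = 12; penalty = 12 × 1.75% × €36,000.00 = €7,560.00
Interest: €36,000.00 × ((1 + 0.00025)^356 − 1) = €36,000.00 × 0.09306850… = €3,350.4659…
Total = €36,000.00 + €7,560.0000 + €3,350.4659… = €46,910.47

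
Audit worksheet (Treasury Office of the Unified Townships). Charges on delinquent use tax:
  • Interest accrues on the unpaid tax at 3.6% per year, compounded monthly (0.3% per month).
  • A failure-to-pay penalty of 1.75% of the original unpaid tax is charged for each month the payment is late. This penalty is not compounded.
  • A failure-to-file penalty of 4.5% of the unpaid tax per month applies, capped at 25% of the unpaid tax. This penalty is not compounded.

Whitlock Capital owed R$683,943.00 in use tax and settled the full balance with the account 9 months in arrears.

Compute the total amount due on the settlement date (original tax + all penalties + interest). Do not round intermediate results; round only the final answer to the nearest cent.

Failure-to-file: 9 × 4.5% × R$683,943.00 = R$276,996.92…, capped at 25% × R$683,943.00 = R$170,985.75
Failure-to-pay penalty = 1.75% × R$683,943.00 × 9 mo = R$107,721.02…
Interest: R$683,943.00 × ((1 + 0.003)^9 − 1) = R$683,943.00 × 0.0273263… = R$18,689.6167…
Total = R$683,943.00 + R$278,706.7725 + R$18,689.6167… = R$981,339.39

R$981,339.39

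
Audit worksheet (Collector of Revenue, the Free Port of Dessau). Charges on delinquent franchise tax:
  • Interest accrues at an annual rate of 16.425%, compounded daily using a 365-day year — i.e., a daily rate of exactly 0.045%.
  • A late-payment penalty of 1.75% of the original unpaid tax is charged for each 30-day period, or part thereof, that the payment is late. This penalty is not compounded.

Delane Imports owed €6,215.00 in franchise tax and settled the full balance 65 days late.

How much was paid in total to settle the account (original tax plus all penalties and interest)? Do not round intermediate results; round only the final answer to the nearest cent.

Penalty periods: ⌈65/30⌉ = 3; penalty = 3 × 1.75% × €6,215.00 = €326.29…
Interest: €6,215.00 × ((1 + 0.00045)^65 − 1) = €6,215.00 × 0.02967521… = €184.4314…
Total = €6,215.00 + €326.2875 + €184.4314… = €6,725.72

€6,725.72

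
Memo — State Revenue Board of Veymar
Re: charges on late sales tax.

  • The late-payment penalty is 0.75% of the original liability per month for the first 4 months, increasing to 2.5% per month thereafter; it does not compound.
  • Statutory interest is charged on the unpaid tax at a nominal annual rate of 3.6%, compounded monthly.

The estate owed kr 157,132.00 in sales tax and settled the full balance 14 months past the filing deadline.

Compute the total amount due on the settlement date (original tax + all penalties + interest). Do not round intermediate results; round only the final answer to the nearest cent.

kr 207,858.75

Penalty, months 1–4: 4 × 0.75% × kr 157,132.00 = kr 4,713.96
Penalty, months 5–14: 10 × 2.5% × kr 157,132.00 = kr 39,283.00
Interest (3.6%/yr ÷ 12 = 0.3%/month): kr 157,132.00 × ((1 + 0.003)^14 − 1) = kr 6,729.7922…
Total = kr 157,132.00 + kr 43,996.9600 + kr 6,729.7922… = kr 207,858.75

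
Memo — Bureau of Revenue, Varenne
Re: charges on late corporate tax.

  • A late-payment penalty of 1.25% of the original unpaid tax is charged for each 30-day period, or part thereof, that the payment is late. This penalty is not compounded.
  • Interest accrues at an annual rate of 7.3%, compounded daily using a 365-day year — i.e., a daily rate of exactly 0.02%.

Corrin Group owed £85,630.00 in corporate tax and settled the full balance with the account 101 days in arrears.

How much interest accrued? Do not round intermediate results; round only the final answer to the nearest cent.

Interest: £85,630.00 × ((1 + 0.0002)^101 − 1) = £85,630.00 × 0.02040334… = £1,747.1380…

£1,747.14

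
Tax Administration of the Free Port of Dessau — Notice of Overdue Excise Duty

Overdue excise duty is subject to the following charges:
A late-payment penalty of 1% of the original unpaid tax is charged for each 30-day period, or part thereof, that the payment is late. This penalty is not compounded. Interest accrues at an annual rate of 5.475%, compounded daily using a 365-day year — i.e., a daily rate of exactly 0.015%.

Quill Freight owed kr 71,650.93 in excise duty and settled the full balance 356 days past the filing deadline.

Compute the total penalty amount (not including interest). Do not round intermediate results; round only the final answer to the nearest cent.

kr 8,598.11

Penalty periods: ⌈356/30⌉ = 12; penalty = 12 × 1% × kr 71,650.93 = kr 8,598.11…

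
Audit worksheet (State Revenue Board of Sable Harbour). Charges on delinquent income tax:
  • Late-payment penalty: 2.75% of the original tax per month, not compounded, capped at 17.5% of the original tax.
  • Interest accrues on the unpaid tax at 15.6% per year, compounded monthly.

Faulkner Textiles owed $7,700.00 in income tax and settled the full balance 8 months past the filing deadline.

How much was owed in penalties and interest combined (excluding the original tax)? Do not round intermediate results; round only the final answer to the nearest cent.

Penalty (uncapped): 8 × 2.75% × $7,700.00 = $1,694.00; cap = 17.5% × $7,700.00 = $1,347.50 → penalty = $1,347.50
Interest (15.6%/yr ÷ 12 = 1.3%/month): $7,700.00 × ((1 + 0.013)^8 − 1) = $838.1993…
Penalties + interest = $1,347.5000 + $838.1993… = $2,185.70

$2,185.70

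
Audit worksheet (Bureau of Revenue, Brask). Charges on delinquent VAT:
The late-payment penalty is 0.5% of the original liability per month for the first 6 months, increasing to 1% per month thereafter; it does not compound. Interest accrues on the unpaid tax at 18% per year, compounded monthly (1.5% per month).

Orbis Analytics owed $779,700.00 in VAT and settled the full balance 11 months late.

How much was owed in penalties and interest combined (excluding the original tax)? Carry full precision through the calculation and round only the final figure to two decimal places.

$201,122.79

Penalty, months 1–6: 6 × 0.5% × $779,700.00 = $23,391.00
Penalty, months 7–11: 5 × 1% × $779,700.00 = $38,985.00
Interest: $779,700.00 × ((1 + 0.015)^11 − 1) = $779,700.00 × 0.1779489… = $138,746.7865…
Penalties + interest = $62,376.0000 + $138,746.7865… = $201,122.79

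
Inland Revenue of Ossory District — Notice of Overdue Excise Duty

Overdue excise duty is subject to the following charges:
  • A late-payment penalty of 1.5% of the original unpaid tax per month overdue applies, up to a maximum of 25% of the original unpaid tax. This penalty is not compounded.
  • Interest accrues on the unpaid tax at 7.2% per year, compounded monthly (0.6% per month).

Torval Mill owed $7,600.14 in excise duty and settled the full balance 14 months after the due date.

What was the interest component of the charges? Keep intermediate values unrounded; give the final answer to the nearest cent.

Interest: $7,600.14 × ((1 + 0.006)^14 − 1) = $7,600.14 × 0.0873559… = $663.9174…

$663.92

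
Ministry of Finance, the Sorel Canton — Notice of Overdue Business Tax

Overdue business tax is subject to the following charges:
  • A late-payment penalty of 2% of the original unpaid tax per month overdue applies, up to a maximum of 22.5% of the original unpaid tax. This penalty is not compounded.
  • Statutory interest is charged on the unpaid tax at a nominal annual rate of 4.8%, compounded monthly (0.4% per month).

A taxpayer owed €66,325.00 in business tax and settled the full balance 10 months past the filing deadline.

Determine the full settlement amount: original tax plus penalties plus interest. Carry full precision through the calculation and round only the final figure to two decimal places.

Penalty: 10 × 2% × €66,325.00 = €13,265.00 (below the 22.5% cap of €14,923.13…)
Interest: €66,325.00 × ((1 + 0.004)^10 − 1) = €66,325.00 × 0.0407277… = €2,701.2670…
Total = €66,325.00 + €13,265.0000 + €2,701.2670… = €82,291.27

€82,291.27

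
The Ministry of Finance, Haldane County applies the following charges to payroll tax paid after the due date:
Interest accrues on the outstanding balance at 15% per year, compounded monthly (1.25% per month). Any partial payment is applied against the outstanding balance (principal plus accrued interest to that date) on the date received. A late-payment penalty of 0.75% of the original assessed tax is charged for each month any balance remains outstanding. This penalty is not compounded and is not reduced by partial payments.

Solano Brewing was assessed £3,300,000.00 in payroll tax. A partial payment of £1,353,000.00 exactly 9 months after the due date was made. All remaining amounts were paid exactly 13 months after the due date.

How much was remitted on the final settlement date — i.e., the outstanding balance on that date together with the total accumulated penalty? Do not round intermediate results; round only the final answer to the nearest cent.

£2,778,191.99

Balance at month 9: £3,300,000.0000 × (1 + 0.0125)^9 = £3,690,364.1856…
After £1,353,000.00 payment: £3,690,364.1856… − £1,353,000.00 = £2,337,364.1856…
Balance at month 13: £2,337,364.1856… × (1 + 0.0125)^4 = £2,456,441.9915…
Penalty: 13 × 0.75% × £3,300,000.00 = £321,750.00
Final settlement = outstanding balance + penalty = £2,456,441.9915… + £321,750.00 = £2,778,191.99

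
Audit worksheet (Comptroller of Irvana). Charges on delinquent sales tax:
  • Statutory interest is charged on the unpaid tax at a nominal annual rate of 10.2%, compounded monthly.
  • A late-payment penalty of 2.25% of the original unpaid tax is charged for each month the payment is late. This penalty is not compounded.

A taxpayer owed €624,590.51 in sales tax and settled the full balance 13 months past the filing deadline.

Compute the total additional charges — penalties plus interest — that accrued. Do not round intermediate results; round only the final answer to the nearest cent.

€255,341.93

Late-payment penalty = 2.25% × €624,590.51 × 13 mo = €182,692.72…
Interest (10.2%/yr ÷ 12 = 0.85%/month): €624,590.51 × ((1 + 0.0085)^13 − 1) = €72,649.2014…
Penalties + interest = €182,692.7242… + €72,649.2014… = €255,341.93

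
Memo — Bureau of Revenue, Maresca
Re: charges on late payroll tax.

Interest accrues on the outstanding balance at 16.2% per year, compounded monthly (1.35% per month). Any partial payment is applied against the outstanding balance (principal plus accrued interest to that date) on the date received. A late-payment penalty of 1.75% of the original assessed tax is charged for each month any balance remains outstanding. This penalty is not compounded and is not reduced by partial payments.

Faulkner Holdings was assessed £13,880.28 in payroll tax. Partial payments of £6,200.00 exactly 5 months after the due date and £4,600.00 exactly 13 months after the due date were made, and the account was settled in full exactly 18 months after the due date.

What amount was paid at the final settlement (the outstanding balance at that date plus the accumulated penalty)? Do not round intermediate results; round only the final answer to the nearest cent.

Balance at month 5: £13,880.2800 × (1 + 0.0135)^5 = £14,842.8395…
After £6,200.00 payment: £14,842.8395… − £6,200.00 = £8,642.8395…
Balance at month 13: £8,642.8395… × (1 + 0.0135)^8 = £9,621.5817…
After £4,600.00 payment: £9,621.5817… − £4,600.00 = £5,021.5817…
Balance at month 18: £5,021.5817… × (1 + 0.0135)^5 = £5,369.8147…
Penalty: 18 × 1.75% × £13,880.28 = £4,372.29…
Final settlement = outstanding balance + penalty = £5,369.8147… + £4,372.29… = £9,742.10

£9,742.10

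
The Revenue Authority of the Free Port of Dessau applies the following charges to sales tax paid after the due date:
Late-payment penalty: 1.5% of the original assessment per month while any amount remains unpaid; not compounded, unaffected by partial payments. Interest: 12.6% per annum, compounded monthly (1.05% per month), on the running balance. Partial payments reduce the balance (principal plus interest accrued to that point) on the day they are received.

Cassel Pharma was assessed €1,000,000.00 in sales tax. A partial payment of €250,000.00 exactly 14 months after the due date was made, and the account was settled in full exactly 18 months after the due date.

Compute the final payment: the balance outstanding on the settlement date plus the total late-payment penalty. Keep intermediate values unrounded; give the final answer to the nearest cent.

Balance at month 14: €1,000,000.0000 × (1 + 0.0105)^14 = €1,157,466.5523…
After €250,000.00 payment: €1,157,466.5523… − €250,000.00 = €907,466.5523…
Balance at month 18: €907,466.5523… × (1 + 0.0105)^4 = €946,184.6497…
Penalty: 18 × 1.5% × €1,000,000.00 = €270,000.00
Final settlement = outstanding balance + penalty = €946,184.6497… + €270,000.00 = €1,216,184.65

€1,216,184.65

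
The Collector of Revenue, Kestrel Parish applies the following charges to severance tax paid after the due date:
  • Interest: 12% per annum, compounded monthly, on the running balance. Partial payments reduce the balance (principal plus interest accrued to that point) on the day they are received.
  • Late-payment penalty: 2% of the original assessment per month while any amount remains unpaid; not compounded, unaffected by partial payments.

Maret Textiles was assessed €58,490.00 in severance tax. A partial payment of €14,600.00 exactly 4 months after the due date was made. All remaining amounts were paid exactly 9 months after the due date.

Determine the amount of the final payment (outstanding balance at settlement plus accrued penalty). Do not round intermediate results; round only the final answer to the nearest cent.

€59,153.10

Monthly rate = 12% ÷ 12 = 1%
Balance at month 4: €58,490.0000 × (1 + 0.01)^4 = €60,864.9285…
After €14,600.00 payment: €60,864.9285… − €14,600.00 = €46,264.9285…
Balance at month 9: €46,264.9285… × (1 + 0.01)^5 = €48,624.9049…
Penalty: 9 × 2% × €58,490.00 = €10,528.20
Final settlement = outstanding balance + penalty = €48,624.9049… + €10,528.20 = €59,153.10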